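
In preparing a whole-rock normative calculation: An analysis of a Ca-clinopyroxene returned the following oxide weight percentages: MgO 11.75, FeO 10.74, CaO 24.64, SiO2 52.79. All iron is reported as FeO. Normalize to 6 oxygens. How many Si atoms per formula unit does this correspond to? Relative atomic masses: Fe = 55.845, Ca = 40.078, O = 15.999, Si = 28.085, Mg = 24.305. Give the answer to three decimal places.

1.999 Si apfu

MgO (M=40.304): mol = 0.29153; Mg = 0.29153, O = 0.29153.
FeO (M=71.844): mol = 0.14949; Fe = 0.14949, O = 0.14949.
CaO (M=56.077): mol = 0.43940; Ca = 0.43940, O = 0.43940.
SiO2 (M=60.083): mol = 0.87862; Si = 0.87862, O = 1.75724.
ΣO = 2.63766; factor = 6/ΣO = 2.27474.
Si apfu = 0.87862 × 2.27474 = 1.999.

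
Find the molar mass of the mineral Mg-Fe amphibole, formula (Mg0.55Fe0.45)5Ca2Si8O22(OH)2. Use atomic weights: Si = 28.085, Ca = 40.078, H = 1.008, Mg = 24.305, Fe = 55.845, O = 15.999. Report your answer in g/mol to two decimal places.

883.32 g/mol

M = 2.75*24.305 + 2.25*55.845 + 2*40.078 + 8*28.085 + 24*15.999 + 2*1.008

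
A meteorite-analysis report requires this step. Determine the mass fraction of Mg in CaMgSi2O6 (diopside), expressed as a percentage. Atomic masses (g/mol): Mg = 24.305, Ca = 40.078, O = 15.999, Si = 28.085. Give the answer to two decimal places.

11.22 mass %

Molar mass of CaMgSi2O6: 1×40.078 + 1×24.305 + 2×28.085 + 6×15.999 = 216.547 g/mol.
Mass of Mg per formula unit: 1 × 24.305 = 24.305 g.
Weight fraction Mg = 24.305 / 216.547 = 0.1122.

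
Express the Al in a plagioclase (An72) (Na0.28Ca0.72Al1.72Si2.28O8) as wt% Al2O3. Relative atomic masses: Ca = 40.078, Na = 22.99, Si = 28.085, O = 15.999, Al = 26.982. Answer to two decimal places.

32.03 wt%

M(Na0.28Ca0.72Al1.72Si2.28O8) = 273.728 g/mol; M(Al2O3) = 101.961 g/mol.
Moles Al2O3 per formula unit = 1.72 Al ÷ 2 = 0.8600.
Al2O3 fraction = (0.8600 × 101.961) / 273.728 = 87.686/273.728 = 0.3203.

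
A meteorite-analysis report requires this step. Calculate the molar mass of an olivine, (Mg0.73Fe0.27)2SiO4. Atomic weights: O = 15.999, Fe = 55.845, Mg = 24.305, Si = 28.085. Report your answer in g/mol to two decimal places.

Mg: 1.46 × 24.305 = 35.4853
Fe: 0.54 × 55.845 = 30.1563
Si: 1 × 28.085 = 28.0850
O: 4 × 15.999 = 63.9960
Summing the contributions gives the formula mass.

157.72 g/mol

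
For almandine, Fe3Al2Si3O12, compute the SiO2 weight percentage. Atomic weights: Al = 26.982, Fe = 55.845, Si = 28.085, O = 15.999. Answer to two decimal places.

36.21 wt%

M(Fe3Al2Si3O12) = 497.742 g/mol; M(SiO2) = 60.083 g/mol.
Moles SiO2 per formula unit = 3 Si ÷ 1 = 3.0000.
SiO2 fraction = (3.0000 × 60.083) / 497.742 = 180.249/497.742 = 0.3621.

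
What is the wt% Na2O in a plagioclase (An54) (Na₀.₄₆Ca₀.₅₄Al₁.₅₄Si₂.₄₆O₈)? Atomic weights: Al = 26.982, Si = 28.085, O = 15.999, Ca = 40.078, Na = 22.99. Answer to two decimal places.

Molar mass of Na₀.₄₆Ca₀.₅₄Al₁.₅₄Si₂.₄₆O₈ = 0.46*22.99 + 0.54*40.078 + 1.54*26.982 + 2.46*28.085 + 8*15.999 = 270.851 g/mol.
Each formula unit contains 0.46 Na, equivalent to 0.46/2 = 0.2300 mol Na2O.
M(Na2O) = 2×22.99 + 1×15.999 = 61.979 g/mol.
Mass of Na2O per formula unit = 0.2300 × 61.979 = 14.255 g.
Na2O wt% = 14.255 / 270.851 × 100 = 5.26%.

5.26 wt%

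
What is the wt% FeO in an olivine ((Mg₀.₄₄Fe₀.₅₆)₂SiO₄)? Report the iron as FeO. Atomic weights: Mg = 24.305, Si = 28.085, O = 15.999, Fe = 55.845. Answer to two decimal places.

45.71 wt%

M((Mg₀.₄₄Fe₀.₅₆)₂SiO₄) = 176.016 g/mol; M(FeO) = 71.844 g/mol.
Moles FeO per formula unit = 1.12 Fe ÷ 1 = 1.1200.
FeO fraction = (1.1200 × 71.844) / 176.016 = 80.465/176.016 = 0.4571.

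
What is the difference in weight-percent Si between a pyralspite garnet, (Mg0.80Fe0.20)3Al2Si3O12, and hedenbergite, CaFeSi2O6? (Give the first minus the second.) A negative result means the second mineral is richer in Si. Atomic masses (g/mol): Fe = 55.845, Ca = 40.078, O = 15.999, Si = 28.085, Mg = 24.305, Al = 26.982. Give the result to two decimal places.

M((Mg0.80Fe0.20)3Al2Si3O12) = 422.046 g/mol, so wt% Si = 84.255/422.046 × 100 = 19.96%.
M(CaFeSi2O6) = 248.087 g/mol, so wt% Si = 56.170/248.087 × 100 = 22.64%.
19.96 − 22.64 = -2.68 pp.

-2.68 percentage points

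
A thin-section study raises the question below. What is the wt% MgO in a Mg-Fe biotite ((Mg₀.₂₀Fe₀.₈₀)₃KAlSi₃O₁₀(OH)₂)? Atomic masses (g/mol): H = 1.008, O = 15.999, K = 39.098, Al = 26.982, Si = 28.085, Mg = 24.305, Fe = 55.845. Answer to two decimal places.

Formula mass = 492.950 g/mol.
0.60 Mg → 0.6000 mol MgO per formula unit; M(MgO) = 40.304, so MgO mass = 24.182 g.
24.182/492.950 × 100 = 4.91 wt%.

4.91 wt%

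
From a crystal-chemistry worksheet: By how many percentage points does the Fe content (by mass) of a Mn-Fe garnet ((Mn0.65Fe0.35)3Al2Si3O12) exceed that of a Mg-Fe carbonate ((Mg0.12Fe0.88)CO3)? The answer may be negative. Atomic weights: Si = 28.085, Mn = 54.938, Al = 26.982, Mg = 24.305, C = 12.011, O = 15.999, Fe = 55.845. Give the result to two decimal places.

-32.03 percentage points

First mineral: 58.637 g Fe in 495.973 g formula = 11.82 wt% Fe.
Second mineral: 49.144 g Fe in 112.068 g formula = 43.85 wt% Fe.
11.82% − 43.85% gives a difference of -32.03 percentage points.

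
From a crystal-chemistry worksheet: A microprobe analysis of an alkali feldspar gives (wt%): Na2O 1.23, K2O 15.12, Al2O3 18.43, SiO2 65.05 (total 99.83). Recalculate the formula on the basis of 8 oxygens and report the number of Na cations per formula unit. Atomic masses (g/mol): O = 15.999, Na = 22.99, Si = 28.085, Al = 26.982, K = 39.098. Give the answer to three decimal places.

0.110 Na apfu

1.23 wt% Na2O ÷ 61.979 g/mol = 0.01985 mol, giving 0.03970 Na and 0.01985 O.
15.12 wt% K2O ÷ 94.195 g/mol = 0.16052 mol, giving 0.32104 K and 0.16052 O.
18.43 wt% Al2O3 ÷ 101.961 g/mol = 0.18076 mol, giving 0.36152 Al and 0.54228 O.
65.05 wt% SiO2 ÷ 60.083 g/mol = 1.08267 mol, giving 1.08267 Si and 2.16534 O.
Oxygen sums to 2.88799; scaling by 8/2.88799 = 2.77009 puts the formula on 8 O.
Na: 0.03970 × 2.77009 = 0.110 atoms per formula unit.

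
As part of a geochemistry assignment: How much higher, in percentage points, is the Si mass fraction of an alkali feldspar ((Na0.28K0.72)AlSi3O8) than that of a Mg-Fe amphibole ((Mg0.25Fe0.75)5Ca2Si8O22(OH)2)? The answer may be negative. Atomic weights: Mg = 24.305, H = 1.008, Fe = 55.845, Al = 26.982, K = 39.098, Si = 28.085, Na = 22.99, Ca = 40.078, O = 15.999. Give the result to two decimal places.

Si in (Na0.28K0.72)AlSi3O8: molar mass 273.817 g/mol; 3×28.085 = 84.255 g → 30.77 wt%.
Si in (Mg0.25Fe0.75)5Ca2Si8O22(OH)2: molar mass 930.628 g/mol; 8×28.085 = 224.680 g → 24.14 wt%.
Difference = 30.77 − 24.14 = 6.63 percentage points.

6.63 percentage points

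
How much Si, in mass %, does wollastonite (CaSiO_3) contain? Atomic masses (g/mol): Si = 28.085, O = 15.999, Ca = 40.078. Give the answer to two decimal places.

M(CaSiO_3) = 116.160 g/mol.
Si contributes 1 × 28.085 = 28.085 g per mole.
28.085/116.160 = 0.2418 → 24.18%.

24.18 mass %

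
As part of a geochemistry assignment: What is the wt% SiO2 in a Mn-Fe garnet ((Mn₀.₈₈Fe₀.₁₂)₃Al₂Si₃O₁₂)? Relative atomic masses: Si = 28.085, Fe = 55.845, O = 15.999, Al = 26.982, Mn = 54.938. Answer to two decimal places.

36.39 wt%

M((Mn₀.₈₈Fe₀.₁₂)₃Al₂Si₃O₁₂) = 495.348 g/mol; M(SiO2) = 60.083 g/mol.
Moles SiO2 per formula unit = 3 Si ÷ 1 = 3.0000.
SiO2 fraction = (3.0000 × 60.083) / 495.348 = 180.249/495.348 = 0.3639.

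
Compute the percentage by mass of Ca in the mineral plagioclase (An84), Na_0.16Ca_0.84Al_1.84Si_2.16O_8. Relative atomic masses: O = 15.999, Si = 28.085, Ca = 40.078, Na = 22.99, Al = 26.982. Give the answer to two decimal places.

12.21 wt%

M(Na_0.16Ca_0.84Al_1.84Si_2.16O_8) = 275.646 g/mol.
Ca contributes 0.84 × 40.078 = 33.666 g per mole.
33.666/275.646 = 0.1221 → 12.21%.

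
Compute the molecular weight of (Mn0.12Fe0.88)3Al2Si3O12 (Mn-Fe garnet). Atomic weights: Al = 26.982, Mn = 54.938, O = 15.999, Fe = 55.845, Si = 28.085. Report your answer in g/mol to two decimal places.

The formula mass is the sum 0.36(54.938) + 2.64(55.845) + 2(26.982) + 3(28.085) + 12(15.999).

497.42 g/mol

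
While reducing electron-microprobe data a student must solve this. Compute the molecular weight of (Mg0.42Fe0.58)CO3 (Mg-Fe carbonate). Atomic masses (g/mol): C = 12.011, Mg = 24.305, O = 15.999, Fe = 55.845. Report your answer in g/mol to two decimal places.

M = 0.42·24.305 + 0.58·55.845 + 1·12.011 + 3·15.999

102.61 g/mol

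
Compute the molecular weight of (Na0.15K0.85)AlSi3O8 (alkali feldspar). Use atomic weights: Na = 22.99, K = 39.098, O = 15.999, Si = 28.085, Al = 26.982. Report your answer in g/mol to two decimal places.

275.91 g/mol

Na: 0.15 × 22.99 = 3.4485
K: 0.85 × 39.098 = 33.2333
Al: 1 × 26.982 = 26.9820
Si: 3 × 28.085 = 84.2550
O: 8 × 15.999 = 127.9920
Summing the contributions gives the formula mass.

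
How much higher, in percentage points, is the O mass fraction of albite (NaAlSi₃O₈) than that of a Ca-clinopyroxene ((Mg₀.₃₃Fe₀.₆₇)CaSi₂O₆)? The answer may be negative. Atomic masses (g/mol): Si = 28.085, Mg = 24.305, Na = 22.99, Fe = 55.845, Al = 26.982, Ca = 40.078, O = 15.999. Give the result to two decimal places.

M(NaAlSi₃O₈) = 262.219 g/mol, so wt% O = 127.992/262.219 × 100 = 48.81%.
M((Mg₀.₃₃Fe₀.₆₇)CaSi₂O₆) = 237.679 g/mol, so wt% O = 95.994/237.679 × 100 = 40.39%.
48.81 − 40.39 = 8.42 pp.

8.42 percentage points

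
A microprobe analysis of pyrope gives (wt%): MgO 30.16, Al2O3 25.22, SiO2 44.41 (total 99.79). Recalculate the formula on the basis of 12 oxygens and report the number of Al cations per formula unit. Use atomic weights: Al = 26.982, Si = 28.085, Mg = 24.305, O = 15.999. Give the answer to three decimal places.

2.000 Al apfu

30.16 wt% MgO ÷ 40.304 g/mol = 0.74831 mol, giving 0.74831 Mg and 0.74831 O.
25.22 wt% Al2O3 ÷ 101.961 g/mol = 0.24735 mol, giving 0.49470 Al and 0.74205 O.
44.41 wt% SiO2 ÷ 60.083 g/mol = 0.73914 mol, giving 0.73914 Si and 1.47828 O.
Oxygen sums to 2.96864; scaling by 12/2.96864 = 4.04226 puts the formula on 12 O.
Al: 0.49470 × 4.04226 = 2.000 atoms per formula unit.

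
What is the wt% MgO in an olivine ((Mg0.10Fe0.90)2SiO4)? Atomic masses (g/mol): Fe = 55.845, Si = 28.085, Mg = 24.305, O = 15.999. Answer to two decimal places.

M((Mg0.10Fe0.90)2SiO4) = 197.463 g/mol; M(MgO) = 40.304 g/mol.
Moles MgO per formula unit = 0.20 Mg ÷ 1 = 0.2000.
MgO fraction = (0.2000 × 40.304) / 197.463 = 8.061/197.463 = 0.0408.

4.08 wt%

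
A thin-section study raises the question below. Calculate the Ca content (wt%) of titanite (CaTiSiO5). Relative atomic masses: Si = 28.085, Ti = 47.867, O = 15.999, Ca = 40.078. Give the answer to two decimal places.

Formula mass = 1*40.078 + 1*47.867 + 1*28.085 + 5*15.999 = 196.025 g/mol, of which 40.078 g is Ca.
So Ca makes up 40.078/196.025 = 0.2045 of the mass, i.e. 20.45%.

20.45 wt%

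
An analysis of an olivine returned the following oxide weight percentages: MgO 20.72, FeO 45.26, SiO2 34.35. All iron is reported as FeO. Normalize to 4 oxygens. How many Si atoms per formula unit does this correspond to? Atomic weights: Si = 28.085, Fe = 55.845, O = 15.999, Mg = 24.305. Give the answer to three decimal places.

1.000 Si apfu

MgO: 20.72/40.304 = 0.51409 mol → 0.51409 mol Mg, 0.51409 mol O.
FeO: 45.26/71.844 = 0.62998 mol → 0.62998 mol Fe, 0.62998 mol O.
SiO2: 34.35/60.083 = 0.57171 mol → 0.57171 mol Si, 1.14342 mol O.
Total oxygen = 2.28749 mol. Normalization factor = 4/2.28749 = 1.74864.
Si per 4 O = 0.57171 × 1.74864 = 1.000.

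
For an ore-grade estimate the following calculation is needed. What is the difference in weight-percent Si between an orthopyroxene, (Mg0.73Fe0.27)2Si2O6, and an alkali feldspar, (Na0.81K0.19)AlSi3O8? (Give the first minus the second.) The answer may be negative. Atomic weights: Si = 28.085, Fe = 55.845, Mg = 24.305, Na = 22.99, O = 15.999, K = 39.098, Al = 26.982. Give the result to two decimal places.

Si in (Mg0.73Fe0.27)2Si2O6: molar mass 217.806 g/mol; 2×28.085 = 56.170 g → 25.79 wt%.
Si in (Na0.81K0.19)AlSi3O8: molar mass 265.280 g/mol; 3×28.085 = 84.255 g → 31.76 wt%.
Difference = 25.79 − 31.76 = -5.97 percentage points.

-5.97 percentage points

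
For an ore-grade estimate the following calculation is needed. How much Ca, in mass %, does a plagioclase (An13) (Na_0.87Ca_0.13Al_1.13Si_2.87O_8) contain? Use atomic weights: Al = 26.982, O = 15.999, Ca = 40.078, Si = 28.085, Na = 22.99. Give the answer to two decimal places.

1.97 mass %

Formula mass = 0.87*22.99 + 0.13*40.078 + 1.13*26.982 + 2.87*28.085 + 8*15.999 = 264.297 g/mol, of which 5.210 g is Ca.
So Ca makes up 5.210/264.297 = 0.0197 of the mass, i.e. 1.97%.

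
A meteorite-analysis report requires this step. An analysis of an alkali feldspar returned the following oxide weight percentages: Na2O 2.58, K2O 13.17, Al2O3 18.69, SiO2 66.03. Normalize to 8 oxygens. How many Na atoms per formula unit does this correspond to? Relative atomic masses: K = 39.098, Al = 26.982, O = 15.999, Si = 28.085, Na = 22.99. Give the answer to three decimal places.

Na2O (M=61.979): mol = 0.04163; Na = 0.08326, O = 0.04163.
K2O (M=94.195): mol = 0.13982; K = 0.27964, O = 0.13982.
Al2O3 (M=101.961): mol = 0.18331; Al = 0.36662, O = 0.54993.
SiO2 (M=60.083): mol = 1.09898; Si = 1.09898, O = 2.19796.
ΣO = 2.92934; factor = 8/ΣO = 2.73099.
Na apfu = 0.08326 × 2.73099 = 0.227.

0.227 Na apfu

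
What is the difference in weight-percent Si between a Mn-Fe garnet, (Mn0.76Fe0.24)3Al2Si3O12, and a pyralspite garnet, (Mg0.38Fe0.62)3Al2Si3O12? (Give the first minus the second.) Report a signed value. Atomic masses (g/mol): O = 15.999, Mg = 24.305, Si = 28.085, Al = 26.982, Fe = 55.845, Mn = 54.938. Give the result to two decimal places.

Si in (Mn0.76Fe0.24)3Al2Si3O12: molar mass 495.674 g/mol; 3×28.085 = 84.255 g → 17.00 wt%.
Si in (Mg0.38Fe0.62)3Al2Si3O12: molar mass 461.786 g/mol; 3×28.085 = 84.255 g → 18.25 wt%.
Difference = 17.00 − 18.25 = -1.25 percentage points.

-1.25 percentage points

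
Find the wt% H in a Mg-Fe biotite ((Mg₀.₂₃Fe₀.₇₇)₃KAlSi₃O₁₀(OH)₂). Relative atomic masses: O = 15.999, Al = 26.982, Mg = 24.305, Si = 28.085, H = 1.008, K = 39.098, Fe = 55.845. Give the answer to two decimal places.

0.41 mass %

M((Mg₀.₂₃Fe₀.₇₇)₃KAlSi₃O₁₀(OH)₂) = 490.111 g/mol.
H contributes 2 × 1.008 = 2.016 g per mole.
2.016/490.111 = 0.0041 → 0.41%.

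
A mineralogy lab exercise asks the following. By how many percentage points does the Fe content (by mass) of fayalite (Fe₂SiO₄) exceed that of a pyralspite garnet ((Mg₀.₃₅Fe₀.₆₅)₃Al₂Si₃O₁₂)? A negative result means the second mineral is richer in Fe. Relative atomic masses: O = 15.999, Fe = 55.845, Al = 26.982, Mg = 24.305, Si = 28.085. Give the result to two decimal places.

31.37 percentage points

M(Fe₂SiO₄) = 203.771 g/mol, so wt% Fe = 111.690/203.771 × 100 = 54.81%.
M((Mg₀.₃₅Fe₀.₆₅)₃Al₂Si₃O₁₂) = 464.625 g/mol, so wt% Fe = 108.898/464.625 × 100 = 23.44%.
54.81 − 23.44 = 31.37 pp.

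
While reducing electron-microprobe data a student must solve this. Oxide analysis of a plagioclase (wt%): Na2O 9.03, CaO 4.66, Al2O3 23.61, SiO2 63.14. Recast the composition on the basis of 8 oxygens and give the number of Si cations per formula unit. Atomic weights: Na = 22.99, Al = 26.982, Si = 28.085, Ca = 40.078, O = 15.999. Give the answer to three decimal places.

Na2O (M=61.979): mol = 0.14569; Na = 0.29138, O = 0.14569.
CaO (M=56.077): mol = 0.08310; Ca = 0.08310, O = 0.08310.
Al2O3 (M=101.961): mol = 0.23156; Al = 0.46312, O = 0.69468.
SiO2 (M=60.083): mol = 1.05088; Si = 1.05088, O = 2.10176.
ΣO = 3.02523; factor = 8/ΣO = 2.64443.
Si apfu = 1.05088 × 2.64443 = 2.779.

2.779 Si apfu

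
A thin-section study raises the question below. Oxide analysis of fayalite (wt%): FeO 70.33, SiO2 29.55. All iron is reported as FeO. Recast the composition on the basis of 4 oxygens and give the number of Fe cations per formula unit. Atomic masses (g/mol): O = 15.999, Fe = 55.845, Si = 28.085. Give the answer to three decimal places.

1.995 Fe apfu

FeO (M=71.844): mol = 0.97893; Fe = 0.97893, O = 0.97893.
SiO2 (M=60.083): mol = 0.49182; Si = 0.49182, O = 0.98364.
ΣO = 1.96257; factor = 4/ΣO = 2.03814.
Fe apfu = 0.97893 × 2.03814 = 1.995.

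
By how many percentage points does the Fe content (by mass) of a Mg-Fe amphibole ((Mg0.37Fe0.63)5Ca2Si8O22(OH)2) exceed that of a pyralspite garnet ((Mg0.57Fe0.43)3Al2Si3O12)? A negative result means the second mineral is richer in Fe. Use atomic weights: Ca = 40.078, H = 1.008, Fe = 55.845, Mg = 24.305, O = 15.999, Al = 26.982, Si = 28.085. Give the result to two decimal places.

3.06 percentage points

M((Mg0.37Fe0.63)5Ca2Si8O22(OH)2) = 911.704 g/mol, so wt% Fe = 175.912/911.704 × 100 = 19.29%.
M((Mg0.57Fe0.43)3Al2Si3O12) = 443.809 g/mol, so wt% Fe = 72.040/443.809 × 100 = 16.23%.
19.29 − 16.23 = 3.06 pp.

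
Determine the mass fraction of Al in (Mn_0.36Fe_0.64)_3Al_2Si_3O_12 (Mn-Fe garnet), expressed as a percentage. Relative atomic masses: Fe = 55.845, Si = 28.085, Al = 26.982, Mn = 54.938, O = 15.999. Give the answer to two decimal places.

10.86 weight percent

Molar mass of (Mn_0.36Fe_0.64)_3Al_2Si_3O_12: 1.08*54.938 + 1.92*55.845 + 2*26.982 + 3*28.085 + 12*15.999 = 496.762 g/mol.
Mass of Al per formula unit: 2 × 26.982 = 53.964 g.
Weight fraction Al = 53.964 / 496.762 = 0.1086.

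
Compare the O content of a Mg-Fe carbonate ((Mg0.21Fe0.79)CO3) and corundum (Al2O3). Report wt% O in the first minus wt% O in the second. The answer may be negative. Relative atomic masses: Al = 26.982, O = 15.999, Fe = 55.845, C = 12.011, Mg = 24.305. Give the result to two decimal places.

O in (Mg0.21Fe0.79)CO3: molar mass 109.230 g/mol; 3×15.999 = 47.997 g → 43.94 wt%.
O in Al2O3: molar mass 101.961 g/mol; 3×15.999 = 47.997 g → 47.07 wt%.
Difference = 43.94 − 47.07 = -3.13 percentage points.

-3.13 percentage points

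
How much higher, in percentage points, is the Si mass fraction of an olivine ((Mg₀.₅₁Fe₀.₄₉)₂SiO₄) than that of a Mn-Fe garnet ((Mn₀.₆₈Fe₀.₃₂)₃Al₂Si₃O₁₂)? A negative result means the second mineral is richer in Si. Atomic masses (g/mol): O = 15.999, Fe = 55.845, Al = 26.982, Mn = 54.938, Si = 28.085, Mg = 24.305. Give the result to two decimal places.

First mineral: 28.085 g Si in 171.600 g formula = 16.37 wt% Si.
Second mineral: 84.255 g Si in 495.892 g formula = 16.99 wt% Si.
16.37% − 16.99% gives a difference of -0.62 percentage points.

-0.62 percentage points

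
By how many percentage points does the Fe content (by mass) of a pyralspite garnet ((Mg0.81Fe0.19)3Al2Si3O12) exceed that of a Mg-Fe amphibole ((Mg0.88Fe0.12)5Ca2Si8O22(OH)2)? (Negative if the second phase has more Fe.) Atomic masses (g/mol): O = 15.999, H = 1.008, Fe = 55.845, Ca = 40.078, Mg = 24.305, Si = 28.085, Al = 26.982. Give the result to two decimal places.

3.53 percentage points

M((Mg0.81Fe0.19)3Al2Si3O12) = 421.100 g/mol, so wt% Fe = 31.832/421.100 × 100 = 7.56%.
M((Mg0.88Fe0.12)5Ca2Si8O22(OH)2) = 831.277 g/mol, so wt% Fe = 33.507/831.277 × 100 = 4.03%.
7.56 − 4.03 = 3.53 pp.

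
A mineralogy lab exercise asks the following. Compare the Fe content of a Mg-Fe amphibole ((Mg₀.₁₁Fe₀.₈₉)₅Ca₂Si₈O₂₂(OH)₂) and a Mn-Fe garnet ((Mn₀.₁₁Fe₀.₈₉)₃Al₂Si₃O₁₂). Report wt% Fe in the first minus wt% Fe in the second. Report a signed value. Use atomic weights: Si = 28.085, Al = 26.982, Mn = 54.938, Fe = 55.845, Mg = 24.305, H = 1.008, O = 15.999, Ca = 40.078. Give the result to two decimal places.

First mineral: 248.510 g Fe in 952.706 g formula = 26.08 wt% Fe.
Second mineral: 149.106 g Fe in 497.443 g formula = 29.97 wt% Fe.
26.08% − 29.97% gives a difference of -3.89 percentage points.

-3.89 percentage points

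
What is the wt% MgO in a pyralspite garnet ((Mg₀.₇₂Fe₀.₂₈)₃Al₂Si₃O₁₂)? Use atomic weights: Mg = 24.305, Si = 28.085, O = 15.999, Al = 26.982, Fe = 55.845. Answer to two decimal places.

20.26 wt%

M((Mg₀.₇₂Fe₀.₂₈)₃Al₂Si₃O₁₂) = 429.616 g/mol; M(MgO) = 40.304 g/mol.
Moles MgO per formula unit = 2.16 Mg ÷ 1 = 2.1600.
MgO fraction = (2.1600 × 40.304) / 429.616 = 87.057/429.616 = 0.2026.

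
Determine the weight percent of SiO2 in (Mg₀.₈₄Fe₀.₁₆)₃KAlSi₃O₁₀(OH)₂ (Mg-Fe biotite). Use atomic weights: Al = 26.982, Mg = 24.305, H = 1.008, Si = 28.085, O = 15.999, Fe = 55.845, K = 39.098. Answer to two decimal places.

41.69 wt%

Molar mass of (Mg₀.₈₄Fe₀.₁₆)₃KAlSi₃O₁₀(OH)₂ = 2.52·24.305 + 0.48·55.845 + 1·39.098 + 1·26.982 + 3·28.085 + 12·15.999 + 2·1.008 = 432.393 g/mol.
Each formula unit contains 3 Si, equivalent to 3/1 = 3.0000 mol SiO2.
M(SiO2) = 1×28.085 + 2×15.999 = 60.083 g/mol.
Mass of SiO2 per formula unit = 3.0000 × 60.083 = 180.249 g.
SiO2 wt% = 180.249 / 432.393 × 100 = 41.69%.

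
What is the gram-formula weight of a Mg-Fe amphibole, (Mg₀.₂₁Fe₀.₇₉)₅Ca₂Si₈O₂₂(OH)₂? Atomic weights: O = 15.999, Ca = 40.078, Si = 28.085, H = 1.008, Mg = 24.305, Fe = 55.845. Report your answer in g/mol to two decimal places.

The formula mass is the sum 1.05(24.305) + 3.95(55.845) + 2(40.078) + 8(28.085) + 24(15.999) + 2(1.008).

936.94 g/mol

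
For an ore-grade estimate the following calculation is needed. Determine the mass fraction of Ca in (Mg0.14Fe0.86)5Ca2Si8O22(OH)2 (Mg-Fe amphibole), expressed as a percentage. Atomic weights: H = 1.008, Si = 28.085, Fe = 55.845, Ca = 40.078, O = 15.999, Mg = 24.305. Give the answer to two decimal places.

8.46 wt%

Formula mass = 0.70*24.305 + 4.30*55.845 + 2*40.078 + 8*28.085 + 24*15.999 + 2*1.008 = 947.975 g/mol, of which 80.156 g is Ca.
So Ca makes up 80.156/947.975 = 0.0846 of the mass, i.e. 8.46%.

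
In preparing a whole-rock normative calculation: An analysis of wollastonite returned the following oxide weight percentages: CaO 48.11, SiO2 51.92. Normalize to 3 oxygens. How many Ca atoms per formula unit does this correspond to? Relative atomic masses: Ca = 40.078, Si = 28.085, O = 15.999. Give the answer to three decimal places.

CaO: 48.11/56.077 = 0.85793 mol → 0.85793 mol Ca, 0.85793 mol O.
SiO2: 51.92/60.083 = 0.86414 mol → 0.86414 mol Si, 1.72828 mol O.
Total oxygen = 2.58621 mol. Normalization factor = 3/2.58621 = 1.16000.
Ca per 3 O = 0.85793 × 1.16000 = 0.995.

0.995 Ca apfu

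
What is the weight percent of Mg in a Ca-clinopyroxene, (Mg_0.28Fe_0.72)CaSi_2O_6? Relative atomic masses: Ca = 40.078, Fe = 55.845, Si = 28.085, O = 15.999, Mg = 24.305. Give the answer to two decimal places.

2.84 wt%

Molar mass of (Mg_0.28Fe_0.72)CaSi_2O_6: 0.28·24.305 + 0.72·55.845 + 1·40.078 + 2·28.085 + 6·15.999 = 239.256 g/mol.
Mass of Mg per formula unit: 0.28 × 24.305 = 6.805 g.
Weight fraction Mg = 6.805 / 239.256 = 0.0284.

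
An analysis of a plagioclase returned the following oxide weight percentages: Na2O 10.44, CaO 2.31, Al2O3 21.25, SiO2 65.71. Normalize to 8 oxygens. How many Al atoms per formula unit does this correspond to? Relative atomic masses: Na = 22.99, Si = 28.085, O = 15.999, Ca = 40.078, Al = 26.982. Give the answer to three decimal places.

1.103 Al apfu

Na2O (M=61.979): mol = 0.16844; Na = 0.33688, O = 0.16844.
CaO (M=56.077): mol = 0.04119; Ca = 0.04119, O = 0.04119.
Al2O3 (M=101.961): mol = 0.20841; Al = 0.41682, O = 0.62523.
SiO2 (M=60.083): mol = 1.09365; Si = 1.09365, O = 2.18730.
ΣO = 3.02216; factor = 8/ΣO = 2.64711.
Al apfu = 0.41682 × 2.64711 = 1.103.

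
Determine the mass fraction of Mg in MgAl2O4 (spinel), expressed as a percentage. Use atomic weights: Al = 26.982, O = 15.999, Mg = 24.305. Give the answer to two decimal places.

M(MgAl2O4) = 142.265 g/mol.
Mg contributes 1 × 24.305 = 24.305 g per mole.
24.305/142.265 = 0.1708 → 17.08%.

17.08 wt%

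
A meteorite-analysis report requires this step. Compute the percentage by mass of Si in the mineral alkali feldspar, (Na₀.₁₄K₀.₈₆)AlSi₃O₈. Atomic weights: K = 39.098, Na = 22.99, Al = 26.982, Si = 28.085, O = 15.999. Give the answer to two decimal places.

Molar mass of (Na₀.₁₄K₀.₈₆)AlSi₃O₈: 0.14×22.99 + 0.86×39.098 + 1×26.982 + 3×28.085 + 8×15.999 = 276.072 g/mol.
Mass of Si per formula unit: 3 × 28.085 = 84.255 g.
Weight fraction Si = 84.255 / 276.072 = 0.3052.

30.52 weight percent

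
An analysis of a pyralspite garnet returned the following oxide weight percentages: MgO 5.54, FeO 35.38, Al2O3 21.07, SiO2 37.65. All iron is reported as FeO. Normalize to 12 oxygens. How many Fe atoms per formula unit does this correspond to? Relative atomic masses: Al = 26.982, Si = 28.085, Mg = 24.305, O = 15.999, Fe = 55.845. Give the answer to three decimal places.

MgO: 5.54/40.304 = 0.13746 mol → 0.13746 mol Mg, 0.13746 mol O.
FeO: 35.38/71.844 = 0.49246 mol → 0.49246 mol Fe, 0.49246 mol O.
Al2O3: 21.07/101.961 = 0.20665 mol → 0.41330 mol Al, 0.61995 mol O.
SiO2: 37.65/60.083 = 0.62663 mol → 0.62663 mol Si, 1.25326 mol O.
Total oxygen = 2.50313 mol. Normalization factor = 12/2.50313 = 4.79400.
Fe per 12 O = 0.49246 × 4.79400 = 2.361.

2.361 Fe apfu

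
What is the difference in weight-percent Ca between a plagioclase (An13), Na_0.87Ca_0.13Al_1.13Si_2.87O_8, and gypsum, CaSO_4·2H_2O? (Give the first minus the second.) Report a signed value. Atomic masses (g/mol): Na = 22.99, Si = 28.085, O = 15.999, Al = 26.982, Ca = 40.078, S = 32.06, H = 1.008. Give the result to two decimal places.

-21.31 percentage points

M(Na_0.87Ca_0.13Al_1.13Si_2.87O_8) = 264.297 g/mol, so wt% Ca = 5.210/264.297 × 100 = 1.97%.
M(CaSO_4·2H_2O) = 172.164 g/mol, so wt% Ca = 40.078/172.164 × 100 = 23.28%.
1.97 − 23.28 = -21.31 pp.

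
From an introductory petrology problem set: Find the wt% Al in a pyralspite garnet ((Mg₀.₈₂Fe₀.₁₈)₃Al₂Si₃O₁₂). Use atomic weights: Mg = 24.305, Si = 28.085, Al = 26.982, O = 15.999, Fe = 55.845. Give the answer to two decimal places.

M((Mg₀.₈₂Fe₀.₁₈)₃Al₂Si₃O₁₂) = 420.154 g/mol.
Al contributes 2 × 26.982 = 53.964 g per mole.
53.964/420.154 = 0.1284 → 12.84%.

12.84 mass %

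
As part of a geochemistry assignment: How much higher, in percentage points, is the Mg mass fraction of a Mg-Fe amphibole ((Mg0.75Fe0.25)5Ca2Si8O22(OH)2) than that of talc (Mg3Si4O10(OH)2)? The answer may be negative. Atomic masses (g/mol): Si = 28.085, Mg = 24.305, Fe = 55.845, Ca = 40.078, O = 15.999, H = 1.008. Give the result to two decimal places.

-8.53 percentage points

Mg in (Mg0.75Fe0.25)5Ca2Si8O22(OH)2: molar mass 851.778 g/mol; 3.75×24.305 = 91.144 g → 10.70 wt%.
Mg in Mg3Si4O10(OH)2: molar mass 379.259 g/mol; 3×24.305 = 72.915 g → 19.23 wt%.
Difference = 10.70 − 19.23 = -8.53 percentage points.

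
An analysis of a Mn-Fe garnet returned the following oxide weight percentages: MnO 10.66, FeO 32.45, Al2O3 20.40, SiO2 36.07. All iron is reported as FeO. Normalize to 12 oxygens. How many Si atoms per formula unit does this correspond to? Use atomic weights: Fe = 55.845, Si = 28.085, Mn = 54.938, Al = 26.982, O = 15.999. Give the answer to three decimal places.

2.998 Si apfu

MnO: 10.66/70.937 = 0.15027 mol → 0.15027 mol Mn, 0.15027 mol O.
FeO: 32.45/71.844 = 0.45167 mol → 0.45167 mol Fe, 0.45167 mol O.
Al2O3: 20.40/101.961 = 0.20008 mol → 0.40016 mol Al, 0.60024 mol O.
SiO2: 36.07/60.083 = 0.60034 mol → 0.60034 mol Si, 1.20068 mol O.
Total oxygen = 2.40286 mol. Normalization factor = 12/2.40286 = 4.99405.
Si per 12 O = 0.60034 × 4.99405 = 2.998.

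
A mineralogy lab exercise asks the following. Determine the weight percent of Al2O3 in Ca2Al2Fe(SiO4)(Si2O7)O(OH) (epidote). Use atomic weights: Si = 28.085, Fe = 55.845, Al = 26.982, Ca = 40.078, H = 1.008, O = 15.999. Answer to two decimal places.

21.10 wt%

M(Ca2Al2Fe(SiO4)(Si2O7)O(OH)) = 483.215 g/mol; M(Al2O3) = 101.961 g/mol.
Moles Al2O3 per formula unit = 2 Al ÷ 2 = 1.0000.
Al2O3 fraction = (1.0000 × 101.961) / 483.215 = 101.961/483.215 = 0.2110.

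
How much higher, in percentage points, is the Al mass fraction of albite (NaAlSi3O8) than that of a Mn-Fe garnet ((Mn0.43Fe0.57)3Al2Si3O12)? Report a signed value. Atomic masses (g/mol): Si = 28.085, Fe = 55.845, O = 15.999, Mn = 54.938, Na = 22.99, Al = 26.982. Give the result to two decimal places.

-0.58 percentage points

First mineral: 26.982 g Al in 262.219 g formula = 10.29 wt% Al.
Second mineral: 53.964 g Al in 496.572 g formula = 10.87 wt% Al.
10.29% − 10.87% gives a difference of -0.58 percentage points.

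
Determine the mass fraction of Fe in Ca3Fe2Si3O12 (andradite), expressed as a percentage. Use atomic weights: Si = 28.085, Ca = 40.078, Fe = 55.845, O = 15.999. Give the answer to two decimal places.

21.98 mass %

M(Ca3Fe2Si3O12) = 508.167 g/mol.
Fe contributes 2 × 55.845 = 111.690 g per mole.
111.690/508.167 = 0.2198 → 21.98%.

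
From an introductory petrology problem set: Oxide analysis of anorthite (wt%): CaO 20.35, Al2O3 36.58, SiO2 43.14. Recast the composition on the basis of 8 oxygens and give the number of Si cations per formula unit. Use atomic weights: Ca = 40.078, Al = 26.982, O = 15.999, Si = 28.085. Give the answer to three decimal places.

1.998 Si apfu

CaO (M=56.077): mol = 0.36289; Ca = 0.36289, O = 0.36289.
Al2O3 (M=101.961): mol = 0.35876; Al = 0.71752, O = 1.07628.
SiO2 (M=60.083): mol = 0.71801; Si = 0.71801, O = 1.43602.
ΣO = 2.87519; factor = 8/ΣO = 2.78242.
Si apfu = 0.71801 × 2.78242 = 1.998.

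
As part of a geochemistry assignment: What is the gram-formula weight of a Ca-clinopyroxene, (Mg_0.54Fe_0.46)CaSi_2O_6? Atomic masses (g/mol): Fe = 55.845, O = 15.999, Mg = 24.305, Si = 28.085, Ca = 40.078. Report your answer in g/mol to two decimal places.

231.06 g/mol

M = 0.54(24.305) + 0.46(55.845) + 1(40.078) + 2(28.085) + 6(15.999)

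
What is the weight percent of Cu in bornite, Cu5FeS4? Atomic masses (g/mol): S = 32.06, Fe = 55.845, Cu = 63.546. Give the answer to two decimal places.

M(Cu5FeS4) = 501.815 g/mol.
Cu contributes 5 × 63.546 = 317.730 g per mole.
317.730/501.815 = 0.6332 → 63.32%.

63.32 wt%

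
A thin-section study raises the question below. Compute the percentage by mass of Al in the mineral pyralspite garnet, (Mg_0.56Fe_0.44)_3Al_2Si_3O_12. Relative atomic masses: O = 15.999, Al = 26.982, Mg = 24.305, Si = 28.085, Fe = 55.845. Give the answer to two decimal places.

Formula mass = 1.68×24.305 + 1.32×55.845 + 2×26.982 + 3×28.085 + 12×15.999 = 444.755 g/mol, of which 53.964 g is Al.
So Al makes up 53.964/444.755 = 0.1213 of the mass, i.e. 12.13%.

12.13 weight percent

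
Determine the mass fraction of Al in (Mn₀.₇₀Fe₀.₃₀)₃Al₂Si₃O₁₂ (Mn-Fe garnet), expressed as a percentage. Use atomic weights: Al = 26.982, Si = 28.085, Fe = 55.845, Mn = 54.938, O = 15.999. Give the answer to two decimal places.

Formula mass = 2.10*54.938 + 0.90*55.845 + 2*26.982 + 3*28.085 + 12*15.999 = 495.837 g/mol, of which 53.964 g is Al.
So Al makes up 53.964/495.837 = 0.1088 of the mass, i.e. 10.88%.

10.88 mass %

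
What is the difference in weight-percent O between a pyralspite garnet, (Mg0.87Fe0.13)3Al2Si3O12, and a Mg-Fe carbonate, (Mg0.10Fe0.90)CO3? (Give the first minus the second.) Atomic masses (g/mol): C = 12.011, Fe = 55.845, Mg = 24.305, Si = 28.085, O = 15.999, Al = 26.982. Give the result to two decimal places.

First mineral: 191.988 g O in 415.423 g formula = 46.22 wt% O.
Second mineral: 47.997 g O in 112.699 g formula = 42.59 wt% O.
46.22% − 42.59% gives a difference of 3.63 percentage points.

3.63 percentage points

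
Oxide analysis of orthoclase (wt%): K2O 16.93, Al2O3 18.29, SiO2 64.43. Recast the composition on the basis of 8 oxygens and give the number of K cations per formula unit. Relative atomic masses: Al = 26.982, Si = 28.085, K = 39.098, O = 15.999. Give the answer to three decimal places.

16.93 wt% K2O ÷ 94.195 g/mol = 0.17973 mol, giving 0.35946 K and 0.17973 O.
18.29 wt% Al2O3 ÷ 101.961 g/mol = 0.17938 mol, giving 0.35876 Al and 0.53814 O.
64.43 wt% SiO2 ÷ 60.083 g/mol = 1.07235 mol, giving 1.07235 Si and 2.14470 O.
Oxygen sums to 2.86257; scaling by 8/2.86257 = 2.79469 puts the formula on 8 O.
K: 0.35946 × 2.79469 = 1.005 atoms per formula unit.

1.005 K apfu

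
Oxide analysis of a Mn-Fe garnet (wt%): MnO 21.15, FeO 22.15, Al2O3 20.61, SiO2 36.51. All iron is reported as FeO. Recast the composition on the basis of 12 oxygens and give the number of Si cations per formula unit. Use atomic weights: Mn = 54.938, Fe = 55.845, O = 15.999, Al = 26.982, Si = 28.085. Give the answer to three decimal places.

3.003 Si apfu

21.15 wt% MnO ÷ 70.937 g/mol = 0.29815 mol, giving 0.29815 Mn and 0.29815 O.
22.15 wt% FeO ÷ 71.844 g/mol = 0.30831 mol, giving 0.30831 Fe and 0.30831 O.
20.61 wt% Al2O3 ÷ 101.961 g/mol = 0.20214 mol, giving 0.40428 Al and 0.60642 O.
36.51 wt% SiO2 ÷ 60.083 g/mol = 0.60766 mol, giving 0.60766 Si and 1.21532 O.
Oxygen sums to 2.42820; scaling by 12/2.42820 = 4.94193 puts the formula on 12 O.
Si: 0.60766 × 4.94193 = 3.003 atoms per formula unit.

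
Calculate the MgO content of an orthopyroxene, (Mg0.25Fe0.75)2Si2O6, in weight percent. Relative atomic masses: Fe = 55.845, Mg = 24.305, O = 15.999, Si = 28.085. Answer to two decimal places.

8.12 wt%

M((Mg0.25Fe0.75)2Si2O6) = 248.084 g/mol; M(MgO) = 40.304 g/mol.
Moles MgO per formula unit = 0.50 Mg ÷ 1 = 0.5000.
MgO fraction = (0.5000 × 40.304) / 248.084 = 20.152/248.084 = 0.0812.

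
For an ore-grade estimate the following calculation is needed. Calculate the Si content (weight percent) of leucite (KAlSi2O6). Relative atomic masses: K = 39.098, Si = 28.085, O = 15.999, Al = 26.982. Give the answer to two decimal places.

Molar mass of KAlSi2O6: 1·39.098 + 1·26.982 + 2·28.085 + 6·15.999 = 218.244 g/mol.
Mass of Si per formula unit: 2 × 28.085 = 56.170 g.
Weight fraction Si = 56.170 / 218.244 = 0.2574.

25.74 weight percent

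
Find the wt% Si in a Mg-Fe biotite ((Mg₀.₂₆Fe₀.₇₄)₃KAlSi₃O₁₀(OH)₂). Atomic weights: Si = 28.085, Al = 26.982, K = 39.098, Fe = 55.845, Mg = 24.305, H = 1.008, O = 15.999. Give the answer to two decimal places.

17.29 weight percent

Molar mass of (Mg₀.₂₆Fe₀.₇₄)₃KAlSi₃O₁₀(OH)₂: 0.78·24.305 + 2.22·55.845 + 1·39.098 + 1·26.982 + 3·28.085 + 12·15.999 + 2·1.008 = 487.273 g/mol.
Mass of Si per formula unit: 3 × 28.085 = 84.255 g.
Weight fraction Si = 84.255 / 487.273 = 0.1729.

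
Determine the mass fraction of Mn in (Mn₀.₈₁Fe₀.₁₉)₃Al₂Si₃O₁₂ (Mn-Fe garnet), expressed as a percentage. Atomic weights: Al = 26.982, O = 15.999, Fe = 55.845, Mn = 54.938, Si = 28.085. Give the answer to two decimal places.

26.94 mass %

Formula mass = 2.43×54.938 + 0.57×55.845 + 2×26.982 + 3×28.085 + 12×15.999 = 495.538 g/mol, of which 133.499 g is Mn.
So Mn makes up 133.499/495.538 = 0.2694 of the mass, i.e. 26.94%.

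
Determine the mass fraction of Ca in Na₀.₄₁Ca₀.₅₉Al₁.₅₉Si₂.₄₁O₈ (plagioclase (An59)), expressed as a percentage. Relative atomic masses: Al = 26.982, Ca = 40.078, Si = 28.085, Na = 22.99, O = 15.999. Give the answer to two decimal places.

8.70 weight percent

Molar mass of Na₀.₄₁Ca₀.₅₉Al₁.₅₉Si₂.₄₁O₈: 0.41*22.99 + 0.59*40.078 + 1.59*26.982 + 2.41*28.085 + 8*15.999 = 271.650 g/mol.
Mass of Ca per formula unit: 0.59 × 40.078 = 23.646 g.
Weight fraction Ca = 23.646 / 271.650 = 0.0870.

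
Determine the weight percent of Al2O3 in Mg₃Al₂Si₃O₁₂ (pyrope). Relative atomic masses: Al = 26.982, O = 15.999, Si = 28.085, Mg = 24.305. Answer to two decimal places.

Formula mass = 403.122 g/mol.
2 Al → 1.0000 mol Al2O3 per formula unit; M(Al2O3) = 101.961, so Al2O3 mass = 101.961 g.
101.961/403.122 × 100 = 25.29 wt%.

25.29 wt%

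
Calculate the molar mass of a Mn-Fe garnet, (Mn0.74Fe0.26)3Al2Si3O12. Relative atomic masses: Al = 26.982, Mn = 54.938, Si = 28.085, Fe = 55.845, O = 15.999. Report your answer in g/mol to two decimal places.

M = 2.22·54.938 + 0.78·55.845 + 2·26.982 + 3·28.085 + 12·15.999

495.73 g/mol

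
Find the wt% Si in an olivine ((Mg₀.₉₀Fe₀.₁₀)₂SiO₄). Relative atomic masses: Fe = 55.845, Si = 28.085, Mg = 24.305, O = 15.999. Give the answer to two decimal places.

M((Mg₀.₉₀Fe₀.₁₀)₂SiO₄) = 146.999 g/mol.
Si contributes 1 × 28.085 = 28.085 g per mole.
28.085/146.999 = 0.1911 → 19.11%.

19.11 weight percent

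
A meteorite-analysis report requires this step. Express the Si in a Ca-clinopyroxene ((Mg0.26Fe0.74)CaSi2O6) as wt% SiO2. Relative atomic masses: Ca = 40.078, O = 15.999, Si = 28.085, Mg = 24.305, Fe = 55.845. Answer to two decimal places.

Molar mass of (Mg0.26Fe0.74)CaSi2O6 = 0.26·24.305 + 0.74·55.845 + 1·40.078 + 2·28.085 + 6·15.999 = 239.887 g/mol.
Each formula unit contains 2 Si, equivalent to 2/1 = 2.0000 mol SiO2.
M(SiO2) = 1×28.085 + 2×15.999 = 60.083 g/mol.
Mass of SiO2 per formula unit = 2.0000 × 60.083 = 120.166 g.
SiO2 wt% = 120.166 / 239.887 × 100 = 50.09%.

50.09 wt%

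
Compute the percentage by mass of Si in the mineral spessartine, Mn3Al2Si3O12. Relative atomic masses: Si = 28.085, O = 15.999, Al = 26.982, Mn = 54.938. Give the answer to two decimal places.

Molar mass of Mn3Al2Si3O12: 3*54.938 + 2*26.982 + 3*28.085 + 12*15.999 = 495.021 g/mol.
Mass of Si per formula unit: 3 × 28.085 = 84.255 g.
Weight fraction Si = 84.255 / 495.021 = 0.1702.

17.02 weight percent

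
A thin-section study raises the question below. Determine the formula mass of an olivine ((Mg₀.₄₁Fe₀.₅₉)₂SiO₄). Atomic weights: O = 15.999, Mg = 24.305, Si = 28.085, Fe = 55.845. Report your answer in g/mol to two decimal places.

177.91 g/mol

The formula mass is the sum 0.82·24.305 + 1.18·55.845 + 1·28.085 + 4·15.999.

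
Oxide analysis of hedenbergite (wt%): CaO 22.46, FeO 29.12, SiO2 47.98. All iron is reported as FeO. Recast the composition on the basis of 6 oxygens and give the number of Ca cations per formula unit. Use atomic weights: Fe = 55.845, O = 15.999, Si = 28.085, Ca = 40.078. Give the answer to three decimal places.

1.000 Ca apfu

CaO: 22.46/56.077 = 0.40052 mol → 0.40052 mol Ca, 0.40052 mol O.
FeO: 29.12/71.844 = 0.40532 mol → 0.40532 mol Fe, 0.40532 mol O.
SiO2: 47.98/60.083 = 0.79856 mol → 0.79856 mol Si, 1.59712 mol O.
Total oxygen = 2.40296 mol. Normalization factor = 6/2.40296 = 2.49692.
Ca per 6 O = 0.40052 × 2.49692 = 1.000.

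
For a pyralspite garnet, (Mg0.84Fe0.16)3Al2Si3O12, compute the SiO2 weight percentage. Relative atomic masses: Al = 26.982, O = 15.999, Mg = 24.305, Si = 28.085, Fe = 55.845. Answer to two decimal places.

Formula mass = 418.261 g/mol.
3 Si → 3.0000 mol SiO2 per formula unit; M(SiO2) = 60.083, so SiO2 mass = 180.249 g.
180.249/418.261 × 100 = 43.09 wt%.

43.09 wt%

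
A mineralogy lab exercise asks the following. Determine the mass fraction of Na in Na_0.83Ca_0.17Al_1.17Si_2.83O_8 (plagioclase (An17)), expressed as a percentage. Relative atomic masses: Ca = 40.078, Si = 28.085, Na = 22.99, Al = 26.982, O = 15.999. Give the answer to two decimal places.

Molar mass of Na_0.83Ca_0.17Al_1.17Si_2.83O_8: 0.83·22.99 + 0.17·40.078 + 1.17·26.982 + 2.83·28.085 + 8·15.999 = 264.936 g/mol.
Mass of Na per formula unit: 0.83 × 22.99 = 19.082 g.
Weight fraction Na = 19.082 / 264.936 = 0.0720.

7.20 wt%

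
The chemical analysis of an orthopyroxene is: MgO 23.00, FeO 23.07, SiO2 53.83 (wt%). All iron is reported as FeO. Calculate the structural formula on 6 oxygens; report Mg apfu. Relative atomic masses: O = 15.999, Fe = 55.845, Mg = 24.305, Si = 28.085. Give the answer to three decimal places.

23.00 wt% MgO ÷ 40.304 g/mol = 0.57066 mol, giving 0.57066 Mg and 0.57066 O.
23.07 wt% FeO ÷ 71.844 g/mol = 0.32111 mol, giving 0.32111 Fe and 0.32111 O.
53.83 wt% SiO2 ÷ 60.083 g/mol = 0.89593 mol, giving 0.89593 Si and 1.79186 O.
Oxygen sums to 2.68363; scaling by 6/2.68363 = 2.23578 puts the formula on 6 O.
Mg: 0.57066 × 2.23578 = 1.276 atoms per formula unit.

1.276 Mg apfu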